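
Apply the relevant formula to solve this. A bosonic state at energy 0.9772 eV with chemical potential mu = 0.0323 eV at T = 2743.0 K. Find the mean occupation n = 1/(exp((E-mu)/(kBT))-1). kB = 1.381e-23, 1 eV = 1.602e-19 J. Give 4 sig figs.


Step 1: (E - mu) = 0.9449 eV
Step 2: x = (E-mu)*eV/(kB*T) = 0.9449*1.602e-19/(1.381e-23*2743.0) = 3.996
Step 3: exp(x) = 54.38
Step 4: n = 1/(exp(x)-1) = 0.01873

0.01873


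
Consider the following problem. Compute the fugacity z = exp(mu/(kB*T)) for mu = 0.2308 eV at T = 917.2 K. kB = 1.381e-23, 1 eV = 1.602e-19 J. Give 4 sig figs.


Step 1: Convert mu to Joules: 0.2308*1.602e-19 = 3.697e-20 J
Step 2: kB*T = 1.381e-23*917.2 = 1.267e-20 J
Step 3: mu/(kB*T) = 2.919
Step 4: z = exp(2.919) = 18.52

18.52


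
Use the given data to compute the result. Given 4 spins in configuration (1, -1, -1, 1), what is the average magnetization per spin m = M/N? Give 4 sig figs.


Step 1: Count up spins (+1): 2, down spins (-1): 2
Step 2: Total magnetization M = 2 - 2 = 0
Step 3: m = M/N = 0/4 = 0

0


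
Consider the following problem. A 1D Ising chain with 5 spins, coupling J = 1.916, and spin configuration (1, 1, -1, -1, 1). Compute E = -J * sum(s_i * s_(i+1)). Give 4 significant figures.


Step 1: Nearest-neighbor products: 1, -1, 1, -1
Step 2: Sum of products = 0
Step 3: E = -1.916 * 0 = 0

0


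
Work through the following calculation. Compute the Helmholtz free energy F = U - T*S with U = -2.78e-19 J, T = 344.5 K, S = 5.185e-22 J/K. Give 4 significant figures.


Step 1: T*S = 344.5 * 5.185e-22 = 1.786e-19 J
Step 2: F = U - T*S = -2.78e-19 - 1.786e-19
Step 3: F = -4.566e-19 J

-4.566e-19


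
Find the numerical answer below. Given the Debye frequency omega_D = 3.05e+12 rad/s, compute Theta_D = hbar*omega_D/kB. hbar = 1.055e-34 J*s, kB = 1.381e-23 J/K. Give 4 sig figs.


Step 1: hbar*omega_D = 1.055e-34 * 3.05e+12 = 3.218e-22 J
Step 2: Theta_D = 3.218e-22 / 1.381e-23
Step 3: Theta_D = 23.3 K

23.3


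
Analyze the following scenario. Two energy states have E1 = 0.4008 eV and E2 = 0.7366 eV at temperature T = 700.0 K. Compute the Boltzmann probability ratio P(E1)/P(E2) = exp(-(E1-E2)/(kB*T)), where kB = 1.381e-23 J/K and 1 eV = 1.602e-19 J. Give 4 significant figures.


Step 1: Compute energy difference dE = E1 - E2 = 0.4008 - 0.7366 = -0.3358 eV
Step 2: Convert to Joules: dE_J = -0.3358 * 1.602e-19 = -5.38e-20 J
Step 3: Compute exponent = -dE_J / (kB * T) = -(-5.38e-20) / (1.381e-23 * 700.0) = 5.565
Step 4: P(E1)/P(E2) = exp(5.565) = 261.1

261.1


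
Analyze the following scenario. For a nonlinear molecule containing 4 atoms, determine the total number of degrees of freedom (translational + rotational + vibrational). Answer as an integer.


Step 1: Translational DOF = 3
Step 2: Rotational DOF (nonlinear) = 3
Step 3: Vibrational DOF = 3*4 - 6 = 6
Step 4: Total = 3 + 3 + 6 = 12

12


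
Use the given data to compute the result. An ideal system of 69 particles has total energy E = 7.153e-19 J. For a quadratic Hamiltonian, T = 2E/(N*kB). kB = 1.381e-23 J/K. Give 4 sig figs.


Step 1: Numerator = 2*E = 2*7.153e-19 = 1.431e-18 J
Step 2: Denominator = N*kB = 69*1.381e-23 = 9.529e-22
Step 3: T = 1.431e-18 / 9.529e-22 = 1501 K

1501


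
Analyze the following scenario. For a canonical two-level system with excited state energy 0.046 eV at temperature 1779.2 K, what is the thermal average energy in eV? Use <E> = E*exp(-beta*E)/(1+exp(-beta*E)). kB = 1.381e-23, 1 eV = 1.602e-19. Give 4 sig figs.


Step 1: beta*E = 0.046*1.602e-19/(1.381e-23*1779.2) = 0.2999
Step 2: exp(-beta*E) = 0.7409
Step 3: <E> = 0.046*0.7409/(1+0.7409) = 0.01958 eV

0.01958


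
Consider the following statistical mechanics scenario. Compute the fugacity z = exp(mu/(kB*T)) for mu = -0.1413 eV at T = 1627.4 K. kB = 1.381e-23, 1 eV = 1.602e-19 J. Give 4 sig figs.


Step 1: Convert mu to Joules: -0.1413*1.602e-19 = -2.264e-20 J
Step 2: kB*T = 1.381e-23*1627.4 = 2.247e-20 J
Step 3: mu/(kB*T) = -1.007
Step 4: z = exp(-1.007) = 0.3652

0.3652


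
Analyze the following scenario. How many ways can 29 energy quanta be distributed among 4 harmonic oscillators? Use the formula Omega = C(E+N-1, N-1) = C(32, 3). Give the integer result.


Step 1: Use binomial coefficient C(32, 3)
Step 2: Numerator = 32! / 29!
Step 3: Denominator = 3!
Step 4: Omega = 4960

4960


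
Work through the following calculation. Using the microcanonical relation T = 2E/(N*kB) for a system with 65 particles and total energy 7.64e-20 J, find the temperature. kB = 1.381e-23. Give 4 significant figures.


Step 1: Numerator = 2*E = 2*7.64e-20 = 1.528e-19 J
Step 2: Denominator = N*kB = 65*1.381e-23 = 8.977e-22
Step 3: T = 1.528e-19 / 8.977e-22 = 170.2 K

170.2


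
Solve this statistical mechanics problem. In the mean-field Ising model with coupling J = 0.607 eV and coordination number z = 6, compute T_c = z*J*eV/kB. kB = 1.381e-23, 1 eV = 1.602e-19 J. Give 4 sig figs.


Step 1: z*J = 6*0.607 = 3.642 eV
Step 2: Convert to Joules: 3.642*1.602e-19 = 5.834e-19 J
Step 3: T_c = 5.834e-19 / 1.381e-23 = 4.225e+04 K

4.225e+04


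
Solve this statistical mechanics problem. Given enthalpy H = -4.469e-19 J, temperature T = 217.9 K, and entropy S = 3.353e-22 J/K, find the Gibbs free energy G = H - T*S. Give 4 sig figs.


Step 1: T*S = 217.9 * 3.353e-22 = 7.306e-20 J
Step 2: G = H - T*S = -4.469e-19 - 7.306e-20
Step 3: G = -5.2e-19 J

-5.2e-19


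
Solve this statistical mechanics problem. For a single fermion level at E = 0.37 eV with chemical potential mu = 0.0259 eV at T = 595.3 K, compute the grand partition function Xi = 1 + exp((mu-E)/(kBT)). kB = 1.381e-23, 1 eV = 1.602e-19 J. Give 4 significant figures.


Step 1: (mu - E) = 0.0259 - 0.37 = -0.3441 eV
Step 2: x = (mu-E)*eV/(kB*T) = -0.3441*1.602e-19/(1.381e-23*595.3) = -6.705
Step 3: exp(x) = 0.001224
Step 4: Xi = 1 + 0.001224 = 1.001

1.001


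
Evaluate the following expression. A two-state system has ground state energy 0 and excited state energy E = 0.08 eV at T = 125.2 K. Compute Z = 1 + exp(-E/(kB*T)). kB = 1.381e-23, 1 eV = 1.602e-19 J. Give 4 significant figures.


Step 1: Compute beta*E = E*eV/(kB*T) = 0.08*1.602e-19/(1.381e-23*125.2) = 7.412
Step 2: exp(-beta*E) = exp(-7.412) = 0.0006038
Step 3: Z = 1 + 0.0006038 = 1.001

1.001


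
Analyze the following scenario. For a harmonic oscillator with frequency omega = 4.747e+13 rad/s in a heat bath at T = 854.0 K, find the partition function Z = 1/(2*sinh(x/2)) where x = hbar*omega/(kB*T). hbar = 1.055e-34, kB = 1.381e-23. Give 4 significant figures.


Step 1: Compute x = hbar*omega/(kB*T) = 1.055e-34*4.747e+13/(1.381e-23*854.0) = 0.4246
Step 2: x/2 = 0.2123
Step 3: sinh(x/2) = 0.2139
Step 4: Z = 1/(2*0.2139) = 2.337

2.337


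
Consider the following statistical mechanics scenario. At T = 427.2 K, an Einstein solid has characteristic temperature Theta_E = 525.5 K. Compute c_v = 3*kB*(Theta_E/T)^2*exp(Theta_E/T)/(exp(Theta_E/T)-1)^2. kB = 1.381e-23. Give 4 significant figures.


Step 1: x = Theta_E/T = 525.5/427.2 = 1.23
Step 2: x^2 = 1.513
Step 3: exp(x) = 3.422
Step 4: c_v = 3*1.381e-23*1.513*3.422/(3.422-1)^2 = 3.658e-23

3.658e-23


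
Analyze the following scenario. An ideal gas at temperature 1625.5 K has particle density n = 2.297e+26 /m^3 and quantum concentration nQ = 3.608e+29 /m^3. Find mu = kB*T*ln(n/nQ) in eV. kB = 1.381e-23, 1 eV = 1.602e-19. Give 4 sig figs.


Step 1: n/nQ = 2.297e+26/3.608e+29 = 0.0006366
Step 2: ln(n/nQ) = -7.359
Step 3: mu = kB*T*ln(n/nQ) = 2.245e-20*-7.359 = -1.652e-19 J
Step 4: Convert to eV: -1.652e-19/1.602e-19 = -1.031 eV

-1.031


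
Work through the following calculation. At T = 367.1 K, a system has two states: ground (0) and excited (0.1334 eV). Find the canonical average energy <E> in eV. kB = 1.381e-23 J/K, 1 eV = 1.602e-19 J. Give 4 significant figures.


Step 1: beta*E = 0.1334*1.602e-19/(1.381e-23*367.1) = 4.215
Step 2: exp(-beta*E) = 0.01477
Step 3: <E> = 0.1334*0.01477/(1+0.01477) = 0.001941 eV

0.001941


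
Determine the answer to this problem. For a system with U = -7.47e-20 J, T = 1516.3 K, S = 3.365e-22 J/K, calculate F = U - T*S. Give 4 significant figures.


Step 1: T*S = 1516.3 * 3.365e-22 = 5.102e-19 J
Step 2: F = U - T*S = -7.47e-20 - 5.102e-19
Step 3: F = -5.849e-19 J

-5.849e-19


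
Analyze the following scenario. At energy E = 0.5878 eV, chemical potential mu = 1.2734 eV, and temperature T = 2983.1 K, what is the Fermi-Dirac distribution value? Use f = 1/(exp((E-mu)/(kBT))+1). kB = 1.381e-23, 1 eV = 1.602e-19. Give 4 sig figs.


Step 1: (E - mu) = 0.5878 - 1.2734 = -0.6856 eV
Step 2: Convert: (E-mu)*eV = -1.098e-19 J
Step 3: x = (E-mu)*eV/(kB*T) = -2.666
Step 4: f = 1/(exp(-2.666)+1) = 0.935

0.935


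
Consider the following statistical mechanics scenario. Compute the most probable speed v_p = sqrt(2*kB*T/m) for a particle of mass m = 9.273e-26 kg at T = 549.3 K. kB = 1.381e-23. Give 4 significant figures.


Step 1: Numerator = 2*kB*T = 2*1.381e-23*549.3 = 1.517e-20
Step 2: Ratio = 1.517e-20 / 9.273e-26 = 1.636e+05
Step 3: v_p = sqrt(1.636e+05) = 404.5 m/s

404.5


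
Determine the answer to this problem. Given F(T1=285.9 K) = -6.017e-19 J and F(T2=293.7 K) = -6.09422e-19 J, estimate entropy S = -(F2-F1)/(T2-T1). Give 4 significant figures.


Step 1: dF = F2 - F1 = -6.09422e-19 - (-6.017e-19) = -7.722e-21 J
Step 2: dT = T2 - T1 = 293.7 - 285.9 = 7.8 K
Step 3: S = -dF/dT = -(-7.722e-21)/7.8 = 9.9e-22 J/K

9.9e-22


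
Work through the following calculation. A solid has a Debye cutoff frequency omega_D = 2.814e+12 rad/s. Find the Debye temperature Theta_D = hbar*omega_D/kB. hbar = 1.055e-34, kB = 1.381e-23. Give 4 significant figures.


Step 1: hbar*omega_D = 1.055e-34 * 2.814e+12 = 2.969e-22 J
Step 2: Theta_D = 2.969e-22 / 1.381e-23
Step 3: Theta_D = 21.5 K

21.5


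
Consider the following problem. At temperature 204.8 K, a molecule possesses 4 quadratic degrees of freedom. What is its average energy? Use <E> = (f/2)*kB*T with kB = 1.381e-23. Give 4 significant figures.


Step 1: f/2 = 4/2 = 2
Step 2: kB*T = 1.381e-23 * 204.8 = 2.828e-21
Step 3: <E> = 2 * 2.828e-21 = 5.657e-21 J

5.657e-21


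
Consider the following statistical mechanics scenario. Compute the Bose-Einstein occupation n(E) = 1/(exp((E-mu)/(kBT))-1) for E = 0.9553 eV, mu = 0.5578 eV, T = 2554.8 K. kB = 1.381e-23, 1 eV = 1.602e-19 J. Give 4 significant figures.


Step 1: (E - mu) = 0.3975 eV
Step 2: x = (E-mu)*eV/(kB*T) = 0.3975*1.602e-19/(1.381e-23*2554.8) = 1.805
Step 3: exp(x) = 6.079
Step 4: n = 1/(exp(x)-1) = 0.1969

0.1969


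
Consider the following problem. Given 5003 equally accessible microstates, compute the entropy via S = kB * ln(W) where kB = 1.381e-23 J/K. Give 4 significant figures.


Step 1: ln(W) = ln(5003) = 8.518
Step 2: S = kB * ln(W) = 1.381e-23 * 8.518
Step 3: S = 1.176e-22 J/K

1.176e-22


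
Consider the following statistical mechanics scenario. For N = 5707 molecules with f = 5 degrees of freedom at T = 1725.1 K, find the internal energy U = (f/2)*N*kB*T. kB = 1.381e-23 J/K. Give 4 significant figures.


Step 1: f/2 = 5/2 = 2.5
Step 2: N*kB*T = 5707*1.381e-23*1725.1 = 1.36e-16
Step 3: U = 2.5 * 1.36e-16 = 3.399e-16 J

3.399e-16


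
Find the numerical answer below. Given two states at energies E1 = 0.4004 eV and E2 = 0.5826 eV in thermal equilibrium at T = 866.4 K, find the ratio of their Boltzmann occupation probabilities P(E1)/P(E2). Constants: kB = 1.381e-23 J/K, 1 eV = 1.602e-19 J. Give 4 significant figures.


Step 1: Compute energy difference dE = E1 - E2 = 0.4004 - 0.5826 = -0.1822 eV
Step 2: Convert to Joules: dE_J = -0.1822 * 1.602e-19 = -2.919e-20 J
Step 3: Compute exponent = -dE_J / (kB * T) = -(-2.919e-20) / (1.381e-23 * 866.4) = 2.439
Step 4: P(E1)/P(E2) = exp(2.439) = 11.47

11.47


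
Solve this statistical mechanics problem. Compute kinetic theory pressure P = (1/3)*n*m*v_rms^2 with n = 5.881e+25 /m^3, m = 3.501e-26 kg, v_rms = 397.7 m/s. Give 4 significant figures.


Step 1: v_rms^2 = 397.7^2 = 1.582e+05
Step 2: n*m = 5.881e+25*3.501e-26 = 2.059
Step 3: P = (1/3)*2.059*1.582e+05 = 1.086e+05 Pa

1.086e+05


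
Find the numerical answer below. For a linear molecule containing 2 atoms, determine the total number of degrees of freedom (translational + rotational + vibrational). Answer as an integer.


Step 1: Translational DOF = 3
Step 2: Rotational DOF (linear) = 2
Step 3: Vibrational DOF = 3*2 - 5 = 1
Step 4: Total = 3 + 2 + 1 = 6

6


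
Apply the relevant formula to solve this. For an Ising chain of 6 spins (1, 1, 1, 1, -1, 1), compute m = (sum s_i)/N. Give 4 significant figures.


Step 1: Count up spins (+1): 5, down spins (-1): 1
Step 2: Total magnetization M = 5 - 1 = 4
Step 3: m = M/N = 4/6 = 0.6667

0.6667


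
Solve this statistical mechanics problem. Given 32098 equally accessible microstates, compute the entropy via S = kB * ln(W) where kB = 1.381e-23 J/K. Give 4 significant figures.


Step 1: ln(W) = ln(32098) = 10.38
Step 2: S = kB * ln(W) = 1.381e-23 * 10.38
Step 3: S = 1.433e-22 J/K

1.433e-22


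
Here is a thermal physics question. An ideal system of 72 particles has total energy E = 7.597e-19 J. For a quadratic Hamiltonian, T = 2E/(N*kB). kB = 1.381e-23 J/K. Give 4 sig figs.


Step 1: Numerator = 2*E = 2*7.597e-19 = 1.519e-18 J
Step 2: Denominator = N*kB = 72*1.381e-23 = 9.943e-22
Step 3: T = 1.519e-18 / 9.943e-22 = 1528 K

1528


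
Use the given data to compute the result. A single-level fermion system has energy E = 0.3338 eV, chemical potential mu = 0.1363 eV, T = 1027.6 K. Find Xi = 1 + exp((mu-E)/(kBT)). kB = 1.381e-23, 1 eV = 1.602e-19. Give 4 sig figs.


Step 1: (mu - E) = 0.1363 - 0.3338 = -0.1975 eV
Step 2: x = (mu-E)*eV/(kB*T) = -0.1975*1.602e-19/(1.381e-23*1027.6) = -2.23
Step 3: exp(x) = 0.1076
Step 4: Xi = 1 + 0.1076 = 1.108

1.108


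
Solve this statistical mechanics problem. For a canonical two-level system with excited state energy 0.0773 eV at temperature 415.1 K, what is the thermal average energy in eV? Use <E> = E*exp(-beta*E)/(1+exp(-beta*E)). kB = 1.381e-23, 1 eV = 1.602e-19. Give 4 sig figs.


Step 1: beta*E = 0.0773*1.602e-19/(1.381e-23*415.1) = 2.16
Step 2: exp(-beta*E) = 0.1153
Step 3: <E> = 0.0773*0.1153/(1+0.1153) = 0.007991 eV

0.007991


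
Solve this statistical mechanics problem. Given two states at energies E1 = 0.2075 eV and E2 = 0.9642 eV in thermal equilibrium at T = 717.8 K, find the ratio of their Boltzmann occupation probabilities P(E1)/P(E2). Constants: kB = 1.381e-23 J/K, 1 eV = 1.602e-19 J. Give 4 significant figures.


Step 1: Compute energy difference dE = E1 - E2 = 0.2075 - 0.9642 = -0.7567 eV
Step 2: Convert to Joules: dE_J = -0.7567 * 1.602e-19 = -1.212e-19 J
Step 3: Compute exponent = -dE_J / (kB * T) = -(-1.212e-19) / (1.381e-23 * 717.8) = 12.23
Step 4: P(E1)/P(E2) = exp(12.23) = 2.046e+05

2.046e+05


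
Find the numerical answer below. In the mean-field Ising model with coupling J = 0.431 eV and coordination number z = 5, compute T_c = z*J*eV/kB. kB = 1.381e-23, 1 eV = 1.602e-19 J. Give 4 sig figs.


Step 1: z*J = 5*0.431 = 2.155 eV
Step 2: Convert to Joules: 2.155*1.602e-19 = 3.452e-19 J
Step 3: T_c = 3.452e-19 / 1.381e-23 = 2.5e+04 K

2.5e+04


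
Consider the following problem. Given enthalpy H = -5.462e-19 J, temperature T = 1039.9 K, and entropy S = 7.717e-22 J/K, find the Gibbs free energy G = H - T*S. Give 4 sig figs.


Step 1: T*S = 1039.9 * 7.717e-22 = 8.025e-19 J
Step 2: G = H - T*S = -5.462e-19 - 8.025e-19
Step 3: G = -1.349e-18 J

-1.349e-18


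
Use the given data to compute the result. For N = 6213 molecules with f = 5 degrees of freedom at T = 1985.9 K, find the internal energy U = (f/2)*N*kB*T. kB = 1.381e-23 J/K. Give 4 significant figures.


Step 1: f/2 = 5/2 = 2.5
Step 2: N*kB*T = 6213*1.381e-23*1985.9 = 1.704e-16
Step 3: U = 2.5 * 1.704e-16 = 4.26e-16 J

4.26e-16


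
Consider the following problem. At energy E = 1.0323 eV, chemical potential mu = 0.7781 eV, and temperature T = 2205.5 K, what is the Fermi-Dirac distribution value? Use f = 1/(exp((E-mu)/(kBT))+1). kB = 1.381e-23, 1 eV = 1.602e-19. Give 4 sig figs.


Step 1: (E - mu) = 1.0323 - 0.7781 = 0.2542 eV
Step 2: Convert: (E-mu)*eV = 4.072e-20 J
Step 3: x = (E-mu)*eV/(kB*T) = 1.337
Step 4: f = 1/(exp(1.337)+1) = 0.208

0.208


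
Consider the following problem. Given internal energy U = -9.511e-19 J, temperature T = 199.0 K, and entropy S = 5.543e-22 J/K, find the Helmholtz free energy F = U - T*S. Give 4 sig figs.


Step 1: T*S = 199.0 * 5.543e-22 = 1.103e-19 J
Step 2: F = U - T*S = -9.511e-19 - 1.103e-19
Step 3: F = -1.061e-18 J

-1.061e-18


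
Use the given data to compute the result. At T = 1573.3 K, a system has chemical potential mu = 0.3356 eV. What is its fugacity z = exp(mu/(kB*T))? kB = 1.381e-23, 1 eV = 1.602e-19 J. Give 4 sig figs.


Step 1: Convert mu to Joules: 0.3356*1.602e-19 = 5.376e-20 J
Step 2: kB*T = 1.381e-23*1573.3 = 2.173e-20 J
Step 3: mu/(kB*T) = 2.474
Step 4: z = exp(2.474) = 11.88

11.88


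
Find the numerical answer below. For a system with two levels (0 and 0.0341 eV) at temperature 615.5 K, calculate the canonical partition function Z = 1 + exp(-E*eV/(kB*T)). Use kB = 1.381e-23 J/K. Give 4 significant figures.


Step 1: Compute beta*E = E*eV/(kB*T) = 0.0341*1.602e-19/(1.381e-23*615.5) = 0.6427
Step 2: exp(-beta*E) = exp(-0.6427) = 0.5259
Step 3: Z = 1 + 0.5259 = 1.526

1.526


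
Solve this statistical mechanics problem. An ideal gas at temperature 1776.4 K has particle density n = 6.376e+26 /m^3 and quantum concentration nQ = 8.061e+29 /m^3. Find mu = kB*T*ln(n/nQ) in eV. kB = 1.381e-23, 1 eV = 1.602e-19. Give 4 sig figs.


Step 1: n/nQ = 6.376e+26/8.061e+29 = 0.000791
Step 2: ln(n/nQ) = -7.142
Step 3: mu = kB*T*ln(n/nQ) = 2.453e-20*-7.142 = -1.752e-19 J
Step 4: Convert to eV: -1.752e-19/1.602e-19 = -1.094 eV

-1.094


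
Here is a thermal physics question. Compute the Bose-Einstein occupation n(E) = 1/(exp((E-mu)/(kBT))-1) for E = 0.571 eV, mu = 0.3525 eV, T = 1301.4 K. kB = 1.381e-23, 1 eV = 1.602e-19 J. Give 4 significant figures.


Step 1: (E - mu) = 0.2185 eV
Step 2: x = (E-mu)*eV/(kB*T) = 0.2185*1.602e-19/(1.381e-23*1301.4) = 1.948
Step 3: exp(x) = 7.012
Step 4: n = 1/(exp(x)-1) = 0.1663

0.1663


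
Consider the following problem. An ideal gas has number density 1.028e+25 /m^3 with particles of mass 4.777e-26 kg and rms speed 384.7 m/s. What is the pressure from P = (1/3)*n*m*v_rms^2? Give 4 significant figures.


Step 1: v_rms^2 = 384.7^2 = 1.48e+05
Step 2: n*m = 1.028e+25*4.777e-26 = 0.4911
Step 3: P = (1/3)*0.4911*1.48e+05 = 2.423e+04 Pa

2.423e+04


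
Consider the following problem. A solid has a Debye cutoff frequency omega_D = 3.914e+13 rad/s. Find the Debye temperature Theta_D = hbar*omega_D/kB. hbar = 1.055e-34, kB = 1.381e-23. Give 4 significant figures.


Step 1: hbar*omega_D = 1.055e-34 * 3.914e+13 = 4.129e-21 J
Step 2: Theta_D = 4.129e-21 / 1.381e-23
Step 3: Theta_D = 299 K

299


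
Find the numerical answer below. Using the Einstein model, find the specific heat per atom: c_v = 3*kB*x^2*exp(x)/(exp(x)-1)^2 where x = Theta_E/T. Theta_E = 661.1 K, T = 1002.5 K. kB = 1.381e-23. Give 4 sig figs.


Step 1: x = Theta_E/T = 661.1/1002.5 = 0.6595
Step 2: x^2 = 0.4349
Step 3: exp(x) = 1.934
Step 4: c_v = 3*1.381e-23*0.4349*1.934/(1.934-1)^2 = 3.996e-23

3.996e-23


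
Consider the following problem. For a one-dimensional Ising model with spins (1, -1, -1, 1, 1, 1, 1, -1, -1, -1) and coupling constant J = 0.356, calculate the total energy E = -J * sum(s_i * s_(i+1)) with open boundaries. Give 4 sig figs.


Step 1: Nearest-neighbor products: -1, 1, -1, 1, 1, 1, -1, 1, 1
Step 2: Sum of products = 3
Step 3: E = -0.356 * 3 = -1.068

-1.068


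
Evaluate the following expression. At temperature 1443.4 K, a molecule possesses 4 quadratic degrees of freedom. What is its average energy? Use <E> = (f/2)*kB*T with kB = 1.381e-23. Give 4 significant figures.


Step 1: f/2 = 4/2 = 2
Step 2: kB*T = 1.381e-23 * 1443.4 = 1.993e-20
Step 3: <E> = 2 * 1.993e-20 = 3.987e-20 J

3.987e-20


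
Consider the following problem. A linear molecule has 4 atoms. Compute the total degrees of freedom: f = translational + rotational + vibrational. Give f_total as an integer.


Step 1: Translational DOF = 3
Step 2: Rotational DOF (linear) = 2
Step 3: Vibrational DOF = 3*4 - 5 = 7
Step 4: Total = 3 + 2 + 7 = 12

12


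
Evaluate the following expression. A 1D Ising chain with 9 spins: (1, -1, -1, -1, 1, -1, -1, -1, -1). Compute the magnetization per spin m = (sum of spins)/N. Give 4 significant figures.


Step 1: Count up spins (+1): 2, down spins (-1): 7
Step 2: Total magnetization M = 2 - 7 = -5
Step 3: m = M/N = -5/9 = -0.5556

-0.5556


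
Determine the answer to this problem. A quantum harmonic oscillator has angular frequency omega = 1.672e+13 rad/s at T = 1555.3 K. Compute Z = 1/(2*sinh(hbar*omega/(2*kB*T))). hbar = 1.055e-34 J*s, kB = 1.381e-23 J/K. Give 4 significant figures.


Step 1: Compute x = hbar*omega/(kB*T) = 1.055e-34*1.672e+13/(1.381e-23*1555.3) = 0.08213
Step 2: x/2 = 0.04106
Step 3: sinh(x/2) = 0.04107
Step 4: Z = 1/(2*0.04107) = 12.17

12.17


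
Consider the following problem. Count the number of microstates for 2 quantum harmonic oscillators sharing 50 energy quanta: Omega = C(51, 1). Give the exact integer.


Step 1: Use binomial coefficient C(51, 1)
Step 2: Numerator = 51! / 50!
Step 3: Denominator = 1!
Step 4: Omega = 51

51


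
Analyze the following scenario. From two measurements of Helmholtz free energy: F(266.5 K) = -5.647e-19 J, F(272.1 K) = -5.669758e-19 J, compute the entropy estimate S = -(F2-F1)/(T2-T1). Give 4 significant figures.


Step 1: dF = F2 - F1 = -5.669758e-19 - (-5.647e-19) = -2.2758e-21 J
Step 2: dT = T2 - T1 = 272.1 - 266.5 = 5.6 K
Step 3: S = -dF/dT = -(-2.2758e-21)/5.6 = 4.064e-22 J/K

4.064e-22


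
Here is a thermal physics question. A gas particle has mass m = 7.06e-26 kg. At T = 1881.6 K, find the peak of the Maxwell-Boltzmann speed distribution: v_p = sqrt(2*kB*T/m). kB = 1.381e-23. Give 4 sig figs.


Step 1: Numerator = 2*kB*T = 2*1.381e-23*1881.6 = 5.197e-20
Step 2: Ratio = 5.197e-20 / 7.06e-26 = 7.361e+05
Step 3: v_p = sqrt(7.361e+05) = 858 m/s

858


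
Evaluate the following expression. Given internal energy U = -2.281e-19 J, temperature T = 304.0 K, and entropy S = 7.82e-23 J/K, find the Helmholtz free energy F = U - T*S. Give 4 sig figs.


Step 1: T*S = 304.0 * 7.82e-23 = 2.377e-20 J
Step 2: F = U - T*S = -2.281e-19 - 2.377e-20
Step 3: F = -2.519e-19 J

-2.519e-19


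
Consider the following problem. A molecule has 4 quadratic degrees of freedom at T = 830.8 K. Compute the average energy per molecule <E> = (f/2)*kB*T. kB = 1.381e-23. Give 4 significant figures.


Step 1: f/2 = 4/2 = 2
Step 2: kB*T = 1.381e-23 * 830.8 = 1.147e-20
Step 3: <E> = 2 * 1.147e-20 = 2.295e-20 J

2.295e-20


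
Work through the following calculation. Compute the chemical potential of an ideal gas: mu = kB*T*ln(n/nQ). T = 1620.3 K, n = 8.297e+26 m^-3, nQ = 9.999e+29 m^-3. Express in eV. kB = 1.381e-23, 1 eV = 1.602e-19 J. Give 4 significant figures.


Step 1: n/nQ = 8.297e+26/9.999e+29 = 0.0008298
Step 2: ln(n/nQ) = -7.094
Step 3: mu = kB*T*ln(n/nQ) = 2.238e-20*-7.094 = -1.587e-19 J
Step 4: Convert to eV: -1.587e-19/1.602e-19 = -0.9909 eV

-0.9909


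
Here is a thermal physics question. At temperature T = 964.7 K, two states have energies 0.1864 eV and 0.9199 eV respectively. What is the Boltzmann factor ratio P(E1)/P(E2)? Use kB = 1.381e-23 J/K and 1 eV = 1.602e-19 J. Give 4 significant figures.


Step 1: Compute energy difference dE = E1 - E2 = 0.1864 - 0.9199 = -0.7335 eV
Step 2: Convert to Joules: dE_J = -0.7335 * 1.602e-19 = -1.175e-19 J
Step 3: Compute exponent = -dE_J / (kB * T) = -(-1.175e-19) / (1.381e-23 * 964.7) = 8.82
Step 4: P(E1)/P(E2) = exp(8.82) = 6769

6769


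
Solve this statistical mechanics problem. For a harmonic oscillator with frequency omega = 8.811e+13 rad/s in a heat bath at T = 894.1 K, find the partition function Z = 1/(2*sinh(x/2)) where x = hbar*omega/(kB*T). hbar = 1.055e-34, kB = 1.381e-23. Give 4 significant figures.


Step 1: Compute x = hbar*omega/(kB*T) = 1.055e-34*8.811e+13/(1.381e-23*894.1) = 0.7528
Step 2: x/2 = 0.3764
Step 3: sinh(x/2) = 0.3854
Step 4: Z = 1/(2*0.3854) = 1.297

1.297


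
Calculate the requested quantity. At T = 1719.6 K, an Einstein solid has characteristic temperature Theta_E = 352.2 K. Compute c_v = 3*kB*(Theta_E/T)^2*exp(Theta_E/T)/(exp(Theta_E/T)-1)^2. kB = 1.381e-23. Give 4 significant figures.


Step 1: x = Theta_E/T = 352.2/1719.6 = 0.2048
Step 2: x^2 = 0.04195
Step 3: exp(x) = 1.227
Step 4: c_v = 3*1.381e-23*0.04195*1.227/(1.227-1)^2 = 4.129e-23

4.129e-23


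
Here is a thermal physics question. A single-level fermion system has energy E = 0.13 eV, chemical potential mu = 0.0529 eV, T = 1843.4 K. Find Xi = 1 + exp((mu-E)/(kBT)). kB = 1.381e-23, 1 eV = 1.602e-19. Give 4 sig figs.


Step 1: (mu - E) = 0.0529 - 0.13 = -0.0771 eV
Step 2: x = (mu-E)*eV/(kB*T) = -0.0771*1.602e-19/(1.381e-23*1843.4) = -0.4852
Step 3: exp(x) = 0.6156
Step 4: Xi = 1 + 0.6156 = 1.616

1.616


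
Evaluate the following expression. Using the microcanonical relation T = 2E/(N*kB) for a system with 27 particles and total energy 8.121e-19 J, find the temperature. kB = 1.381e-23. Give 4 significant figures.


Step 1: Numerator = 2*E = 2*8.121e-19 = 1.624e-18 J
Step 2: Denominator = N*kB = 27*1.381e-23 = 3.729e-22
Step 3: T = 1.624e-18 / 3.729e-22 = 4356 K

4356


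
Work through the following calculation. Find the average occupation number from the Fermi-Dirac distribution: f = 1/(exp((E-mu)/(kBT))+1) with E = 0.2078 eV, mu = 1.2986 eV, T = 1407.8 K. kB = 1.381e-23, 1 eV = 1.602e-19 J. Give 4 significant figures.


Step 1: (E - mu) = 0.2078 - 1.2986 = -1.091 eV
Step 2: Convert: (E-mu)*eV = -1.747e-19 J
Step 3: x = (E-mu)*eV/(kB*T) = -8.988
Step 4: f = 1/(exp(-8.988)+1) = 0.9999

0.9999


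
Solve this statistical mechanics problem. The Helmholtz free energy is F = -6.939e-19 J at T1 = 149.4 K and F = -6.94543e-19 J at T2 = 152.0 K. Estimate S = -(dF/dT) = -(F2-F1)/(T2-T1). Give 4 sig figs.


Step 1: dF = F2 - F1 = -6.94543e-19 - (-6.939e-19) = -6.43e-22 J
Step 2: dT = T2 - T1 = 152.0 - 149.4 = 2.6 K
Step 3: S = -dF/dT = -(-6.43e-22)/2.6 = 2.473e-22 J/K

2.473e-22


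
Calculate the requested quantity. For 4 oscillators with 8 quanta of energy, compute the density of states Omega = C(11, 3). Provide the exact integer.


Step 1: Use binomial coefficient C(11, 3)
Step 2: Numerator = 11! / 8!
Step 3: Denominator = 3!
Step 4: Omega = 165

165


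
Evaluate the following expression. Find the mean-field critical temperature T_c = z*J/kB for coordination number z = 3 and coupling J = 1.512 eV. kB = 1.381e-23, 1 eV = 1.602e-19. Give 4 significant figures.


Step 1: z*J = 3*1.512 = 4.536 eV
Step 2: Convert to Joules: 4.536*1.602e-19 = 7.267e-19 J
Step 3: T_c = 7.267e-19 / 1.381e-23 = 5.262e+04 K

5.262e+04


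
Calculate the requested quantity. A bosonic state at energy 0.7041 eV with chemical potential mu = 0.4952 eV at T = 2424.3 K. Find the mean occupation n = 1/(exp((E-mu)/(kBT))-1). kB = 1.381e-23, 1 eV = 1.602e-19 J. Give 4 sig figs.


Step 1: (E - mu) = 0.2089 eV
Step 2: x = (E-mu)*eV/(kB*T) = 0.2089*1.602e-19/(1.381e-23*2424.3) = 0.9996
Step 3: exp(x) = 2.717
Step 4: n = 1/(exp(x)-1) = 0.5824

0.5824


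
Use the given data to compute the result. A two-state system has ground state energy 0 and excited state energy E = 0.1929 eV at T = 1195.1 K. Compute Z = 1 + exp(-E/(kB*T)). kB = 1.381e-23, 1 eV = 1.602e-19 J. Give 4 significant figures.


Step 1: Compute beta*E = E*eV/(kB*T) = 0.1929*1.602e-19/(1.381e-23*1195.1) = 1.872
Step 2: exp(-beta*E) = exp(-1.872) = 0.1538
Step 3: Z = 1 + 0.1538 = 1.154

1.154


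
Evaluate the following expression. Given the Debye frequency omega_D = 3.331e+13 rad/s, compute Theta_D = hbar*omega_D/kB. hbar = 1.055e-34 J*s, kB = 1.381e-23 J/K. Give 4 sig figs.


Step 1: hbar*omega_D = 1.055e-34 * 3.331e+13 = 3.514e-21 J
Step 2: Theta_D = 3.514e-21 / 1.381e-23
Step 3: Theta_D = 254.5 K

254.5


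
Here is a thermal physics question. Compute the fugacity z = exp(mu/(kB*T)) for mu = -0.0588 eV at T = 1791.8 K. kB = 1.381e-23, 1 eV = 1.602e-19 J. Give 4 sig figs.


Step 1: Convert mu to Joules: -0.0588*1.602e-19 = -9.42e-21 J
Step 2: kB*T = 1.381e-23*1791.8 = 2.474e-20 J
Step 3: mu/(kB*T) = -0.3807
Step 4: z = exp(-0.3807) = 0.6834

0.6834


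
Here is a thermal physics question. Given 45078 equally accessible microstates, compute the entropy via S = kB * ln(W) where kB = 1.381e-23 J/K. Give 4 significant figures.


Step 1: ln(W) = ln(45078) = 10.72
Step 2: S = kB * ln(W) = 1.381e-23 * 10.72
Step 3: S = 1.48e-22 J/K

1.48e-22


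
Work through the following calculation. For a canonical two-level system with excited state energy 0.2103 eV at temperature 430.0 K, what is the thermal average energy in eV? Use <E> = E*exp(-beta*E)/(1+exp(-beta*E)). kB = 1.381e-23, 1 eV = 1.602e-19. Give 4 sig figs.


Step 1: beta*E = 0.2103*1.602e-19/(1.381e-23*430.0) = 5.673
Step 2: exp(-beta*E) = 0.003436
Step 3: <E> = 0.2103*0.003436/(1+0.003436) = 0.0007202 eV

0.0007202


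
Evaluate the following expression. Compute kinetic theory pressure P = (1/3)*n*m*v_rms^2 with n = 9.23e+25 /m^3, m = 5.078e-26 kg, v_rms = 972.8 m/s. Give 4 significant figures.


Step 1: v_rms^2 = 972.8^2 = 9.463e+05
Step 2: n*m = 9.23e+25*5.078e-26 = 4.687
Step 3: P = (1/3)*4.687*9.463e+05 = 1.478e+06 Pa

1.478e+06


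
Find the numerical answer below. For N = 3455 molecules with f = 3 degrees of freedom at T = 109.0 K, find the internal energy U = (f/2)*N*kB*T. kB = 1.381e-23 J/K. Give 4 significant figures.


Step 1: f/2 = 3/2 = 1.5
Step 2: N*kB*T = 3455*1.381e-23*109.0 = 5.201e-18
Step 3: U = 1.5 * 5.201e-18 = 7.801e-18 J

7.801e-18


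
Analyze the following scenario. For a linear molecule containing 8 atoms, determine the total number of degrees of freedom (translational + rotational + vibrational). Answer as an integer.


Step 1: Translational DOF = 3
Step 2: Rotational DOF (linear) = 2
Step 3: Vibrational DOF = 3*8 - 5 = 19
Step 4: Total = 3 + 2 + 19 = 24

24


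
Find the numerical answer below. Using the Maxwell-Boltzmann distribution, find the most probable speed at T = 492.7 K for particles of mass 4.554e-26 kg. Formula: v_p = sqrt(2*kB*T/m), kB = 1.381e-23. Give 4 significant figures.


Step 1: Numerator = 2*kB*T = 2*1.381e-23*492.7 = 1.361e-20
Step 2: Ratio = 1.361e-20 / 4.554e-26 = 2.988e+05
Step 3: v_p = sqrt(2.988e+05) = 546.6 m/s

546.6


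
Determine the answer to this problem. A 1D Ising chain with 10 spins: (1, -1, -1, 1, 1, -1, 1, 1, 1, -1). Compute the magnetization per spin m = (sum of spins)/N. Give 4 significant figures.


Step 1: Count up spins (+1): 6, down spins (-1): 4
Step 2: Total magnetization M = 6 - 4 = 2
Step 3: m = M/N = 2/10 = 0.2

0.2


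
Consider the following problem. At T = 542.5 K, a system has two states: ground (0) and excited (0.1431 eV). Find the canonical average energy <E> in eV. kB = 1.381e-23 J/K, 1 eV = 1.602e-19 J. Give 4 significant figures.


Step 1: beta*E = 0.1431*1.602e-19/(1.381e-23*542.5) = 3.06
Step 2: exp(-beta*E) = 0.04689
Step 3: <E> = 0.1431*0.04689/(1+0.04689) = 0.00641 eV

0.00641


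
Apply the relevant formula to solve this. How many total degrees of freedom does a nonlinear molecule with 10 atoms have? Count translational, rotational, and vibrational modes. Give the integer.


Step 1: Translational DOF = 3
Step 2: Rotational DOF (nonlinear) = 3
Step 3: Vibrational DOF = 3*10 - 6 = 24
Step 4: Total = 3 + 3 + 24 = 30

30


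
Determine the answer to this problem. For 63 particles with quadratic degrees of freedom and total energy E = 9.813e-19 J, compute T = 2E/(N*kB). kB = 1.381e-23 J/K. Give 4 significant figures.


Step 1: Numerator = 2*E = 2*9.813e-19 = 1.963e-18 J
Step 2: Denominator = N*kB = 63*1.381e-23 = 8.7e-22
Step 3: T = 1.963e-18 / 8.7e-22 = 2256 K

2256


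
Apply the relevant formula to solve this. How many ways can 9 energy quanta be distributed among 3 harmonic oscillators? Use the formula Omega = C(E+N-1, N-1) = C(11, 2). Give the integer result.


Step 1: Use binomial coefficient C(11, 2)
Step 2: Numerator = 11! / 9!
Step 3: Denominator = 2!
Step 4: Omega = 55

55


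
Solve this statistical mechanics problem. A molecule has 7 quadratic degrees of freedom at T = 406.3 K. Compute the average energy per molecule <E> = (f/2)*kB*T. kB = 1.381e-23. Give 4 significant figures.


Step 1: f/2 = 7/2 = 3.5
Step 2: kB*T = 1.381e-23 * 406.3 = 5.611e-21
Step 3: <E> = 3.5 * 5.611e-21 = 1.964e-20 J

1.964e-20


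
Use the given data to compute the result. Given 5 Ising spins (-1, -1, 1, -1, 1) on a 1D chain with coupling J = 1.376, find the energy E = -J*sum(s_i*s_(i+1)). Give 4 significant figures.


Step 1: Nearest-neighbor products: 1, -1, -1, -1
Step 2: Sum of products = -2
Step 3: E = -1.376 * -2 = 2.752

2.752


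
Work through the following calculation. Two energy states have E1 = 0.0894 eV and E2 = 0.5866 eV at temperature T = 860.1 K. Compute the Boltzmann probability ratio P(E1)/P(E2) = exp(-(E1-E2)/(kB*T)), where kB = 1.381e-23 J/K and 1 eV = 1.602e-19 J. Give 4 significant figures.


Step 1: Compute energy difference dE = E1 - E2 = 0.0894 - 0.5866 = -0.4972 eV
Step 2: Convert to Joules: dE_J = -0.4972 * 1.602e-19 = -7.965e-20 J
Step 3: Compute exponent = -dE_J / (kB * T) = -(-7.965e-20) / (1.381e-23 * 860.1) = 6.706
Step 4: P(E1)/P(E2) = exp(6.706) = 817.1

817.1


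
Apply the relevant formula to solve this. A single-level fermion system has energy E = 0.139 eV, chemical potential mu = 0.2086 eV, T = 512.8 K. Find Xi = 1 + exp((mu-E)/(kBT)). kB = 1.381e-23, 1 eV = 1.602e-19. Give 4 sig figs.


Step 1: (mu - E) = 0.2086 - 0.139 = 0.0696 eV
Step 2: x = (mu-E)*eV/(kB*T) = 0.0696*1.602e-19/(1.381e-23*512.8) = 1.574
Step 3: exp(x) = 4.828
Step 4: Xi = 1 + 4.828 = 5.828

5.828


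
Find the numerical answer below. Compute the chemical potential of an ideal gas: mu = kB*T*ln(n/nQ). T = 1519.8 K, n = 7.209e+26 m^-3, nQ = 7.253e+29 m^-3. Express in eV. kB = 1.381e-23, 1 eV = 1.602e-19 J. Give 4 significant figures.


Step 1: n/nQ = 7.209e+26/7.253e+29 = 0.0009939
Step 2: ln(n/nQ) = -6.914
Step 3: mu = kB*T*ln(n/nQ) = 2.099e-20*-6.914 = -1.451e-19 J
Step 4: Convert to eV: -1.451e-19/1.602e-19 = -0.9058 eV

-0.9058


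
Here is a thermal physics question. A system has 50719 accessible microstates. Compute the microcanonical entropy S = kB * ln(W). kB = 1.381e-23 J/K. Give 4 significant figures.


Step 1: ln(W) = ln(50719) = 10.83
Step 2: S = kB * ln(W) = 1.381e-23 * 10.83
Step 3: S = 1.496e-22 J/K

1.496e-22


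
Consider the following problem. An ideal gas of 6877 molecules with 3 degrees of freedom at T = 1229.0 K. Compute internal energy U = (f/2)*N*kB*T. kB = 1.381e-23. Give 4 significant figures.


Step 1: f/2 = 3/2 = 1.5
Step 2: N*kB*T = 6877*1.381e-23*1229.0 = 1.167e-16
Step 3: U = 1.5 * 1.167e-16 = 1.751e-16 J

1.751e-16


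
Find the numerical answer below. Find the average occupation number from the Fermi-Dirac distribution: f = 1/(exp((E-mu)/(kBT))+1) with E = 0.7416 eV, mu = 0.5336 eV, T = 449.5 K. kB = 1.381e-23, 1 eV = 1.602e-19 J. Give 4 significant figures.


Step 1: (E - mu) = 0.7416 - 0.5336 = 0.208 eV
Step 2: Convert: (E-mu)*eV = 3.332e-20 J
Step 3: x = (E-mu)*eV/(kB*T) = 5.368
Step 4: f = 1/(exp(5.368)+1) = 0.004642

0.004642


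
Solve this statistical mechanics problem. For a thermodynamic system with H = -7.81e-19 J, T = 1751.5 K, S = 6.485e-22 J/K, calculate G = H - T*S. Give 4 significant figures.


Step 1: T*S = 1751.5 * 6.485e-22 = 1.136e-18 J
Step 2: G = H - T*S = -7.81e-19 - 1.136e-18
Step 3: G = -1.917e-18 J

-1.917e-18


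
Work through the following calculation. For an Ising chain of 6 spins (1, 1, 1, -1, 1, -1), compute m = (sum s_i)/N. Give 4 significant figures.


Step 1: Count up spins (+1): 4, down spins (-1): 2
Step 2: Total magnetization M = 4 - 2 = 2
Step 3: m = M/N = 2/6 = 0.3333

0.3333


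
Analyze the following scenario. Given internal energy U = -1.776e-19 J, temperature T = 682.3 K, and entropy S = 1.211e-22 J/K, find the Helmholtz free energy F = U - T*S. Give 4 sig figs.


Step 1: T*S = 682.3 * 1.211e-22 = 8.263e-20 J
Step 2: F = U - T*S = -1.776e-19 - 8.263e-20
Step 3: F = -2.602e-19 J

-2.602e-19


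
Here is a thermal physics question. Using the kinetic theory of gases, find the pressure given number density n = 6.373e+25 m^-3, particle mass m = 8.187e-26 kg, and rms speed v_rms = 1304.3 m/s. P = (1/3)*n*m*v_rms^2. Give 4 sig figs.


Step 1: v_rms^2 = 1304.3^2 = 1.701e+06
Step 2: n*m = 6.373e+25*8.187e-26 = 5.218
Step 3: P = (1/3)*5.218*1.701e+06 = 2.959e+06 Pa

2.959e+06


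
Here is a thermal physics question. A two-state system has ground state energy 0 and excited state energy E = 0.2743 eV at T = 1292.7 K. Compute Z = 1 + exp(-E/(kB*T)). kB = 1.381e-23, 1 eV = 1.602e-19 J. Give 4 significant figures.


Step 1: Compute beta*E = E*eV/(kB*T) = 0.2743*1.602e-19/(1.381e-23*1292.7) = 2.461
Step 2: exp(-beta*E) = exp(-2.461) = 0.08531
Step 3: Z = 1 + 0.08531 = 1.085

1.085


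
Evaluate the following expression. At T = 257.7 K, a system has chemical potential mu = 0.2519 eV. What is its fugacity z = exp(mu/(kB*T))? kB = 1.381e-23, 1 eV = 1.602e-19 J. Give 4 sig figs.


Step 1: Convert mu to Joules: 0.2519*1.602e-19 = 4.035e-20 J
Step 2: kB*T = 1.381e-23*257.7 = 3.559e-21 J
Step 3: mu/(kB*T) = 11.34
Step 4: z = exp(11.34) = 8.405e+04

8.405e+04


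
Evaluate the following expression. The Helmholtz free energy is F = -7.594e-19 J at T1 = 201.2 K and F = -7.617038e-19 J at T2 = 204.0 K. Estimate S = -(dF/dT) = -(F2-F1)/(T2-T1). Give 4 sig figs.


Step 1: dF = F2 - F1 = -7.617038e-19 - (-7.594e-19) = -2.3038e-21 J
Step 2: dT = T2 - T1 = 204.0 - 201.2 = 2.8 K
Step 3: S = -dF/dT = -(-2.3038e-21)/2.8 = 8.228e-22 J/K

8.228e-22


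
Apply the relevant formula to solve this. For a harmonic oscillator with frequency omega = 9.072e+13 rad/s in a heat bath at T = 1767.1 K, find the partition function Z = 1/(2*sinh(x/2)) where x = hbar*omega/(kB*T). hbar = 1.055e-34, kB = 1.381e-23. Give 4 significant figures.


Step 1: Compute x = hbar*omega/(kB*T) = 1.055e-34*9.072e+13/(1.381e-23*1767.1) = 0.3922
Step 2: x/2 = 0.1961
Step 3: sinh(x/2) = 0.1974
Step 4: Z = 1/(2*0.1974) = 2.533

2.533


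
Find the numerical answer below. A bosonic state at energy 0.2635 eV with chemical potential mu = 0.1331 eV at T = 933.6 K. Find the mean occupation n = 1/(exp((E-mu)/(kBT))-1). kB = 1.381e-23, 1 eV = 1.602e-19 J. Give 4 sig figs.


Step 1: (E - mu) = 0.1304 eV
Step 2: x = (E-mu)*eV/(kB*T) = 0.1304*1.602e-19/(1.381e-23*933.6) = 1.62
Step 3: exp(x) = 5.054
Step 4: n = 1/(exp(x)-1) = 0.2466

0.2466


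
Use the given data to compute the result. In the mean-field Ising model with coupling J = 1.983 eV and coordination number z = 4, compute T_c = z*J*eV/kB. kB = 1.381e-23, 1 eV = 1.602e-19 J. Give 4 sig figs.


Step 1: z*J = 4*1.983 = 7.932 eV
Step 2: Convert to Joules: 7.932*1.602e-19 = 1.271e-18 J
Step 3: T_c = 1.271e-18 / 1.381e-23 = 9.201e+04 K

9.201e+04


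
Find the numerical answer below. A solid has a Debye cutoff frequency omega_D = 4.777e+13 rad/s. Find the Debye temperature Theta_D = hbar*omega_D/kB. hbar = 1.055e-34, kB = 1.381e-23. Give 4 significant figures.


Step 1: hbar*omega_D = 1.055e-34 * 4.777e+13 = 5.04e-21 J
Step 2: Theta_D = 5.04e-21 / 1.381e-23
Step 3: Theta_D = 364.9 K

364.9


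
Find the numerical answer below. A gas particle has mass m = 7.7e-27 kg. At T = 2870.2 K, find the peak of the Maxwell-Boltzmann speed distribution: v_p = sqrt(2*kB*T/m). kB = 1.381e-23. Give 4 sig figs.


Step 1: Numerator = 2*kB*T = 2*1.381e-23*2870.2 = 7.927e-20
Step 2: Ratio = 7.927e-20 / 7.7e-27 = 1.03e+07
Step 3: v_p = sqrt(1.03e+07) = 3209 m/s

3209
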